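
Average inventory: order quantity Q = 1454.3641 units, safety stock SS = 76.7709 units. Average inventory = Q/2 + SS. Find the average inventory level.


Q/2 = 727.1821
Avg = 727.1821 + 76.7709 = 803.9529

803.9529 units


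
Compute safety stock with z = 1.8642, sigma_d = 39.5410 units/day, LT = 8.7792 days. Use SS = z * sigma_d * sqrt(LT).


sqrt(LT) = sqrt(8.7792) = 2.9630
SS = 1.8642 * 39.5410 * 2.9630 = 218.4075

218.4075 units


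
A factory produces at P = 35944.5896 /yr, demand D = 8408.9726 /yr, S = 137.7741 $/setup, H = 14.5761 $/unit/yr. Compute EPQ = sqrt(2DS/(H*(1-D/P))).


1 - D/P = 1 - 0.2339 = 0.7661
H*(1-D/P) = 11.1661
2DS = 2317077.2638
EPQ = sqrt(207509.4569) = 455.5321

455.5321 units


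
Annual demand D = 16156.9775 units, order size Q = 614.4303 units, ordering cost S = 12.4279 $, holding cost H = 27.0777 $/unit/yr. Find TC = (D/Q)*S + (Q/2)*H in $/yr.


Ordering cost = D*S/Q = 326.8024
Holding cost = Q*H/2 = 8318.6797
TC = 326.8024 + 8318.6797 = 8645.4821

8645.4821 $/yr


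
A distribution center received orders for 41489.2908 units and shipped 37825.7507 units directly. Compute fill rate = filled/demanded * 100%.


FR = 37825.7507 / 41489.2908 * 100 = 91.1699

91.1699%


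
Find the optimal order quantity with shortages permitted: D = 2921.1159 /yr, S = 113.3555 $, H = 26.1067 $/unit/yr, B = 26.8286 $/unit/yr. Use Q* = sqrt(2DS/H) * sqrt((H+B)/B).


sqrt(2DS/H) = 159.2703
sqrt((H+B)/B) = 1.4047
Q* = 159.2703 * 1.4047 = 223.7218

223.7218 units


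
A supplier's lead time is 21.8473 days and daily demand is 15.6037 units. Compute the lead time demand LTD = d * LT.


LTD = 15.6037 * 21.8473 = 340.8987

340.8987 units


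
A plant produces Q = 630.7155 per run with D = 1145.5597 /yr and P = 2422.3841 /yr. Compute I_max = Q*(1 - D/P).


D/P = 0.4729
1 - D/P = 0.5271
I_max = 630.7155 * 0.5271 = 332.4464

332.4464 units


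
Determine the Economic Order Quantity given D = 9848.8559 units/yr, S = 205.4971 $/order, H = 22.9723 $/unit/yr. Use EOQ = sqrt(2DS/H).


2*D*S = 2 * 9848.8559 * 205.4971 = 4047822.6515
2*D*S/H = 176204.5007
EOQ = sqrt(176204.5007) = 419.7672

419.7672 units


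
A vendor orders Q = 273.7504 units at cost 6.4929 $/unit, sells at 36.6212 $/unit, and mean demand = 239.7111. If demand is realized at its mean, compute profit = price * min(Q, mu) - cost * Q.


Sales at mu = min(273.7504, 239.7111) = 239.7111
Revenue = 36.6212 * 239.7111 = 8778.5081
Total cost = 6.4929 * 273.7504 = 1777.4340
Profit = 8778.5081 - 1777.4340 = 7001.0742

7001.0742 $


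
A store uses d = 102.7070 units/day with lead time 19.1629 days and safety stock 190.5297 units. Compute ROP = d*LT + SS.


d*LT = 102.7070 * 19.1629 = 1968.1640
ROP = 1968.1640 + 190.5297 = 2158.6937

2158.6937 units


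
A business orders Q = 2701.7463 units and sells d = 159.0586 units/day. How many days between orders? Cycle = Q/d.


Cycle = 2701.7463 / 159.0586 = 16.9859

16.9859 days


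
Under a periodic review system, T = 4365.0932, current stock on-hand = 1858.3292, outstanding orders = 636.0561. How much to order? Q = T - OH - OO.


Inventory position = OH + OO = 1858.3292 + 636.0561 = 2494.3853
Q = 4365.0932 - 2494.3853 = 1870.7079

1870.7079 units


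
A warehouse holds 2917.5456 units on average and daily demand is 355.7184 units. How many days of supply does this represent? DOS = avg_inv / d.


DOS = 2917.5456 / 355.7184 = 8.2018

8.2018 days


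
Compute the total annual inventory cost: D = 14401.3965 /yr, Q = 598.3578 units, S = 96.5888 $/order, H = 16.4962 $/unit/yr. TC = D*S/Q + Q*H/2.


Ordering cost = D*S/Q = 2324.7188
Holding cost = Q*H/2 = 4935.3150
TC = 2324.7188 + 4935.3150 = 7260.0337

7260.0337 $/yr


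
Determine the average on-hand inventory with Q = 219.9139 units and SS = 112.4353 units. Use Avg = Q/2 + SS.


Q/2 = 109.9570
Avg = 109.9570 + 112.4353 = 222.3922

222.3922 units


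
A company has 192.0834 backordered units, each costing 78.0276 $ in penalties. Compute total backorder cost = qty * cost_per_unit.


Total = 192.0834 * 78.0276 = 14987.8067

14987.8067 $


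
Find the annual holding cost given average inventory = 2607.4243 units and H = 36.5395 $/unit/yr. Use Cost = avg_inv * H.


Cost = 2607.4243 * 36.5395 = 95273.9802

95273.9802 $/yr


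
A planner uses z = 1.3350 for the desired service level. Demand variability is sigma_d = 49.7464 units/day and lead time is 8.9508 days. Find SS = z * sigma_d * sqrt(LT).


sqrt(LT) = sqrt(8.9508) = 2.9918
SS = 1.3350 * 49.7464 * 2.9918 = 198.6890

198.6890 units


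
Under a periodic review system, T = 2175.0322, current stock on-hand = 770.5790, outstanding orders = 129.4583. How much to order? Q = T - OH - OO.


Inventory position = OH + OO = 770.5790 + 129.4583 = 900.0373
Q = 2175.0322 - 900.0373 = 1274.9949

1274.9949 units


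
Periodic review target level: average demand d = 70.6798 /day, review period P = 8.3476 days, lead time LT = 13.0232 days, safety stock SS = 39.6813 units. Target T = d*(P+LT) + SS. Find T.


P + LT = 21.3708
d*(P+LT) = 70.6798 * 21.3708 = 1510.4839
T = 1510.4839 + 39.6813 = 1550.1652

1550.1652 units


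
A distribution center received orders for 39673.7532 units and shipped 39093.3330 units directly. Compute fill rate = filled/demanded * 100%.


FR = 39093.3330 / 39673.7532 * 100 = 98.5370

98.5370%


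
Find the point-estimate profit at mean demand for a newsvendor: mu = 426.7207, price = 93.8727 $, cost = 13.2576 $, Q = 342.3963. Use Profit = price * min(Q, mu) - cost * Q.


Sales at mu = min(342.3963, 426.7207) = 342.3963
Revenue = 93.8727 * 342.3963 = 32141.6652
Total cost = 13.2576 * 342.3963 = 4539.3532
Profit = 32141.6652 - 4539.3532 = 27602.3120

27602.3120 $


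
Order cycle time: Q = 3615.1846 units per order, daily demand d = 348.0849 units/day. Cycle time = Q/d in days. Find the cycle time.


Cycle = 3615.1846 / 348.0849 = 10.3859

10.3859 days


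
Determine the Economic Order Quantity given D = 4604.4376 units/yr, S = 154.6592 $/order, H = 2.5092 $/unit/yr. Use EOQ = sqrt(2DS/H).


2*D*S = 2 * 4604.4376 * 154.6592 = 1424237.2713
2*D*S/H = 567606.1180
EOQ = sqrt(567606.1180) = 753.3964

753.3964 units


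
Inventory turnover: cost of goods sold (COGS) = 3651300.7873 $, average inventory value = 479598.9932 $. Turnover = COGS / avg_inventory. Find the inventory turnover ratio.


Turnover = 3651300.7873 / 479598.9932 = 7.6132

7.6132


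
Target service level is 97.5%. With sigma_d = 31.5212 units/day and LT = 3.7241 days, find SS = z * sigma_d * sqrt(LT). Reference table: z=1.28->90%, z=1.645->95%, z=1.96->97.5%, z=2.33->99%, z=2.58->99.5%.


From the table, SL = 97.5% corresponds to z = 1.96
sqrt(LT) = sqrt(3.7241) = 1.9298
SS = 1.96 * 31.5212 * 1.9298 = 119.2256

119.2256 units


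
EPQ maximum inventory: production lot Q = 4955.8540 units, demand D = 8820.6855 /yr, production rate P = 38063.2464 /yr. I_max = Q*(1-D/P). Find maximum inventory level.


D/P = 0.2317
1 - D/P = 0.7683
I_max = 4955.8540 * 0.7683 = 3807.3963

3807.3963 units


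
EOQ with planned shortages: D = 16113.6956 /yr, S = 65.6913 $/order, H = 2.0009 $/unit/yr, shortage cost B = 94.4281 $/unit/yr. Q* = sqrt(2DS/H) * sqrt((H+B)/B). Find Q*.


sqrt(2DS/H) = 1028.6173
sqrt((H+B)/B) = 1.0105
Q* = 1028.6173 * 1.0105 = 1039.4582

1039.4582 units


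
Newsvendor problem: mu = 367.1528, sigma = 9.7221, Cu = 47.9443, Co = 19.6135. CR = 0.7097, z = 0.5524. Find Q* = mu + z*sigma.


CR = Cu/(Cu+Co) = 47.9443/(47.9443+19.6135) = 0.7097
z = 0.5524
Q* = 367.1528 + 0.5524 * 9.7221 = 372.5233

372.5233 units


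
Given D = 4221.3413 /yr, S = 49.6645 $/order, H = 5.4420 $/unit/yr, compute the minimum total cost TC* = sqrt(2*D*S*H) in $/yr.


2*D*S*H = 2281839.3616
TC* = sqrt(2281839.3616) = 1510.5758

1510.5758 $/yr


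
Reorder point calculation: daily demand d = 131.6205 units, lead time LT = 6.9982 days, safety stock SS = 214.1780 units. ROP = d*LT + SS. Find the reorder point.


d*LT = 131.6205 * 6.9982 = 921.1066
ROP = 921.1066 + 214.1780 = 1135.2846

1135.2846 units


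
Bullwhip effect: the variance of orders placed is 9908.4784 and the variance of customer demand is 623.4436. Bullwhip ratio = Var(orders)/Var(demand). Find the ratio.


BW = 9908.4784 / 623.4436 = 15.8931

15.8931


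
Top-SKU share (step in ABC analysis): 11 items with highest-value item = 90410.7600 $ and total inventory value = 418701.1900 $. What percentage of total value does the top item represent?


Top item = 90410.7600
Total = 418701.1900
Percentage = 90410.7600 / 418701.1900 * 100 = 21.5931

21.5931%


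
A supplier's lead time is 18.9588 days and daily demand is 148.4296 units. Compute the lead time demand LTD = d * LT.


LTD = 148.4296 * 18.9588 = 2814.0471

2814.0471 units


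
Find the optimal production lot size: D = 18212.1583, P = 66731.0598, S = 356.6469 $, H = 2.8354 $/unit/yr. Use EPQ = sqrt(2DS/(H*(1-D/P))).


1 - D/P = 1 - 0.2729 = 0.7271
H*(1-D/P) = 2.0616
2DS = 12990619.6000
EPQ = sqrt(6301335.3554) = 2510.2461

2510.2461 units


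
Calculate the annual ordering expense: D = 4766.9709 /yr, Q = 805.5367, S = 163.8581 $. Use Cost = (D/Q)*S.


Number of orders = D/Q = 5.9178
Cost = 5.9178 * 163.8581 = 969.6725

969.6725 $/yr


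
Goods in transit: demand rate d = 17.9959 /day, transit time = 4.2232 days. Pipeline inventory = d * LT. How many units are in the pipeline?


Pipeline = 17.9959 * 4.2232 = 76.0003

76.0003 units


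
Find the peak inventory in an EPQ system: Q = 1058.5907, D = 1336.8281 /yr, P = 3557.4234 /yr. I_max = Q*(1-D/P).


D/P = 0.3758
1 - D/P = 0.6242
I_max = 1058.5907 * 0.6242 = 660.7877

660.7877 units


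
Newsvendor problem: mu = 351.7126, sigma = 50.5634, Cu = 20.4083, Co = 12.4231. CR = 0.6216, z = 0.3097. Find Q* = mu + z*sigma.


CR = Cu/(Cu+Co) = 20.4083/(20.4083+12.4231) = 0.6216
z = 0.3097
Q* = 351.7126 + 0.3097 * 50.5634 = 367.3721

367.3721 units


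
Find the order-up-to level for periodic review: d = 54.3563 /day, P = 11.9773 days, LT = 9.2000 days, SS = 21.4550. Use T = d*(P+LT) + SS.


P + LT = 21.1773
d*(P+LT) = 54.3563 * 21.1773 = 1151.1197
T = 1151.1197 + 21.4550 = 1172.5747

1172.5747 units


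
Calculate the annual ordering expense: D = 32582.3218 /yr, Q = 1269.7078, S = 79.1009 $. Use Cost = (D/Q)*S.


Number of orders = D/Q = 25.6613
Cost = 25.6613 * 79.1009 = 2029.8300

2029.8300 $/yr


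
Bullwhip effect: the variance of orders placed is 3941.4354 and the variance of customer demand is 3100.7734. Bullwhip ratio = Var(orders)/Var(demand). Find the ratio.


BW = 3941.4354 / 3100.7734 = 1.2711

1.2711


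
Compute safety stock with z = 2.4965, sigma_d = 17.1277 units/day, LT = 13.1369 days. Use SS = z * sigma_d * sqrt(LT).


sqrt(LT) = sqrt(13.1369) = 3.6245
SS = 2.4965 * 17.1277 * 3.6245 = 154.9805

154.9805 units


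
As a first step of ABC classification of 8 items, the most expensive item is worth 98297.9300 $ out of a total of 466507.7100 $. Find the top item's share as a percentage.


Top item = 98297.9300
Total = 466507.7100
Percentage = 98297.9300 / 466507.7100 * 100 = 21.0710

21.0710%


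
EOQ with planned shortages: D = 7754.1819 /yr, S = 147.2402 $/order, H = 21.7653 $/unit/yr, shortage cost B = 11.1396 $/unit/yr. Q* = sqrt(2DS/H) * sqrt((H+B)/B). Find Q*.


sqrt(2DS/H) = 323.9022
sqrt((H+B)/B) = 1.7187
Q* = 323.9022 * 1.7187 = 556.6848

556.6848 units


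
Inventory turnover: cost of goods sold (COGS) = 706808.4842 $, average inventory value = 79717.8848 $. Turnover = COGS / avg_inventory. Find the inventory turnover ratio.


Turnover = 706808.4842 / 79717.8848 = 8.8664

8.8664


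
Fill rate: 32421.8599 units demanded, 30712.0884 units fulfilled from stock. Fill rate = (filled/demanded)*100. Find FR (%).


FR = 30712.0884 / 32421.8599 * 100 = 94.7265

94.7265%


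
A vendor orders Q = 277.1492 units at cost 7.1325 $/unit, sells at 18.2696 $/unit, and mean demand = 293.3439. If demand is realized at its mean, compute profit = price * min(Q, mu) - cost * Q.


Sales at mu = min(277.1492, 293.3439) = 277.1492
Revenue = 18.2696 * 277.1492 = 5063.4050
Total cost = 7.1325 * 277.1492 = 1976.7667
Profit = 5063.4050 - 1976.7667 = 3086.6384

3086.6384 $


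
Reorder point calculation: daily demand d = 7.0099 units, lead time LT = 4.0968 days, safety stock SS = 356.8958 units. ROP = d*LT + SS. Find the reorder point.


d*LT = 7.0099 * 4.0968 = 28.7182
ROP = 28.7182 + 356.8958 = 385.6140

385.6140 units


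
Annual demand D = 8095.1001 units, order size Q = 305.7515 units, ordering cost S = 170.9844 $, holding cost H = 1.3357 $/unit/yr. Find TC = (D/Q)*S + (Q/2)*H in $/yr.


Ordering cost = D*S/Q = 4526.9961
Holding cost = Q*H/2 = 204.1961
TC = 4526.9961 + 204.1961 = 4731.1922

4731.1922 $/yr


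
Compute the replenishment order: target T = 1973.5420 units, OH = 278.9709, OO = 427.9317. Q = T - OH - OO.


Inventory position = OH + OO = 278.9709 + 427.9317 = 706.9026
Q = 1973.5420 - 706.9026 = 1266.6394

1266.6394 units


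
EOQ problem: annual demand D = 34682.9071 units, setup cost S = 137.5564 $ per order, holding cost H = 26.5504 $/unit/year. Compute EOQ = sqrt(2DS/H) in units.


2*D*S = 2 * 34682.9071 * 137.5564 = 9541711.6844
2*D*S/H = 359381.0897
EOQ = sqrt(359381.0897) = 599.4840

599.4840 units


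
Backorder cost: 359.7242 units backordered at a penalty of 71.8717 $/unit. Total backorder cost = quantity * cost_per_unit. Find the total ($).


Total = 359.7242 * 71.8717 = 25853.9898

25853.9898 $


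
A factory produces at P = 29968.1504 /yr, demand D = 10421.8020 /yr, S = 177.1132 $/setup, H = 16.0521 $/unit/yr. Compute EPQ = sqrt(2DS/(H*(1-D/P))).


1 - D/P = 1 - 0.3478 = 0.6522
H*(1-D/P) = 10.4698
2DS = 3691677.4040
EPQ = sqrt(352603.1525) = 593.8040

593.8040 units


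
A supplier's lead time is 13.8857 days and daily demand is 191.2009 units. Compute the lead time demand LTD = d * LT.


LTD = 191.2009 * 13.8857 = 2654.9583

2654.9583 units


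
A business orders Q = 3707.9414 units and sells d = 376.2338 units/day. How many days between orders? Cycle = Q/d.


Cycle = 3707.9414 / 376.2338 = 9.8554

9.8554 days


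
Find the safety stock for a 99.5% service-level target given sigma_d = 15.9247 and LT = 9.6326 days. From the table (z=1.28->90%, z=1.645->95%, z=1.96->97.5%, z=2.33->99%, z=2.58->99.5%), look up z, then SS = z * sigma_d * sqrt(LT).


From the table, SL = 99.5% corresponds to z = 2.58
sqrt(LT) = sqrt(9.6326) = 3.1036
SS = 2.58 * 15.9247 * 3.1036 = 127.5154

127.5154 units


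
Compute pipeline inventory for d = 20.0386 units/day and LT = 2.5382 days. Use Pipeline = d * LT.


Pipeline = 20.0386 * 2.5382 = 50.8620

50.8620 units


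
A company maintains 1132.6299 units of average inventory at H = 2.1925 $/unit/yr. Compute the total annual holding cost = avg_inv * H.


Cost = 1132.6299 * 2.1925 = 2483.2911

2483.2911 $/yr


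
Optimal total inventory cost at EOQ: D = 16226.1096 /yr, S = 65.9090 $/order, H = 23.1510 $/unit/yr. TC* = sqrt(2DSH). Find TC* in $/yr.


2*D*S*H = 49517519.1414
TC* = sqrt(49517519.1414) = 7036.8686

7036.8686 $/yr


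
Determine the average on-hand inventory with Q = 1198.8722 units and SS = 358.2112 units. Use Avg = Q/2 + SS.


Q/2 = 599.4361
Avg = 599.4361 + 358.2112 = 957.6473

957.6473 units


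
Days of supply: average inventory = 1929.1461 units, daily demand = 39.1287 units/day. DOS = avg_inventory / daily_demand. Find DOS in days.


DOS = 1929.1461 / 39.1287 = 49.3026

49.3026 days


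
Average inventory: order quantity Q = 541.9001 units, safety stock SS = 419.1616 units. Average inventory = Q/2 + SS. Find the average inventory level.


Q/2 = 270.9500
Avg = 270.9500 + 419.1616 = 690.1117

690.1117 units


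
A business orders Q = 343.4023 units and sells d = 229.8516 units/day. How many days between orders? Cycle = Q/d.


Cycle = 343.4023 / 229.8516 = 1.4940

1.4940 days


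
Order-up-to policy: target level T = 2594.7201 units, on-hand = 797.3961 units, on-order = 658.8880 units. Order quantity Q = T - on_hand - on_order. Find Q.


Inventory position = OH + OO = 797.3961 + 658.8880 = 1456.2841
Q = 2594.7201 - 1456.2841 = 1138.4360

1138.4360 units


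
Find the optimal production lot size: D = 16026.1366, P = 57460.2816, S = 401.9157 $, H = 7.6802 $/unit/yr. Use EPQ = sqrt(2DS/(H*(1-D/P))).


1 - D/P = 1 - 0.2789 = 0.7211
H*(1-D/P) = 5.5381
2DS = 12882311.8198
EPQ = sqrt(2326112.1300) = 1525.1597

1525.1597 units


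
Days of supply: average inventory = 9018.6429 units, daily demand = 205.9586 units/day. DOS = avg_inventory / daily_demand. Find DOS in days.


DOS = 9018.6429 / 205.9586 = 43.7886

43.7886 days


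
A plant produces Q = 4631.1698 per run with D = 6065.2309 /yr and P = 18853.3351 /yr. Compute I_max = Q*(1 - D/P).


D/P = 0.3217
1 - D/P = 0.6783
I_max = 4631.1698 * 0.6783 = 3141.2947

3141.2947 units


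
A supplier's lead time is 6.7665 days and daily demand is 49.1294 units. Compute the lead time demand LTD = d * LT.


LTD = 49.1294 * 6.7665 = 332.4341

332.4341 units


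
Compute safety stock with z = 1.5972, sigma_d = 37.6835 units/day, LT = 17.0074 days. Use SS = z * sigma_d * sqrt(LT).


sqrt(LT) = sqrt(17.0074) = 4.1240
SS = 1.5972 * 37.6835 * 4.1240 = 248.2158

248.2158 units


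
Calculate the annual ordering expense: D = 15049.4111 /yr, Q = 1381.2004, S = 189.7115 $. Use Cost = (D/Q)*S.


Number of orders = D/Q = 10.8959
Cost = 10.8959 * 189.7115 = 2067.0761

2067.0761 $/yr


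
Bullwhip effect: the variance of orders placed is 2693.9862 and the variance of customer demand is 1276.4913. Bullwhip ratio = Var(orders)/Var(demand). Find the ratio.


BW = 2693.9862 / 1276.4913 = 2.1105

2.1105


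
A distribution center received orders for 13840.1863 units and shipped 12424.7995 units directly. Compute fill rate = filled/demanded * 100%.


FR = 12424.7995 / 13840.1863 * 100 = 89.7734

89.7734%


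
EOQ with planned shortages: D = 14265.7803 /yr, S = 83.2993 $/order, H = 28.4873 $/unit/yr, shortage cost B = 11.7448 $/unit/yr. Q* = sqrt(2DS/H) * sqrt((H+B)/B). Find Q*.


sqrt(2DS/H) = 288.8403
sqrt((H+B)/B) = 1.8508
Q* = 288.8403 * 1.8508 = 534.5906

534.5906 units


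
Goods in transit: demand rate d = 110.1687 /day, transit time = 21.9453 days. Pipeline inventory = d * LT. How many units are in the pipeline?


Pipeline = 110.1687 * 21.9453 = 2417.6852

2417.6852 units


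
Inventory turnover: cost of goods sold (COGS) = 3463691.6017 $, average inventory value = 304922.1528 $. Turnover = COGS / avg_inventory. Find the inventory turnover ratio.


Turnover = 3463691.6017 / 304922.1528 = 11.3593

11.3593


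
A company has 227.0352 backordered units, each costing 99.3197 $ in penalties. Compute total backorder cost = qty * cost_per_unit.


Total = 227.0352 * 99.3197 = 22549.0680

22549.0680 $


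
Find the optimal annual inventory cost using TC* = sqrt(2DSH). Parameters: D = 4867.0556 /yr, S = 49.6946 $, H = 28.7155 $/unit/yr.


2*D*S*H = 13890628.1398
TC* = sqrt(13890628.1398) = 3727.0133

3727.0133 $/yr


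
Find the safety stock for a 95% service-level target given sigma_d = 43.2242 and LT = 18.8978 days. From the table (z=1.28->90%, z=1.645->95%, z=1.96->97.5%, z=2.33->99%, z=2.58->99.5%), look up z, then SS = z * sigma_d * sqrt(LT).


From the table, SL = 95% corresponds to z = 1.645
sqrt(LT) = sqrt(18.8978) = 4.3472
SS = 1.645 * 43.2242 * 4.3472 = 309.0996

309.0996 units


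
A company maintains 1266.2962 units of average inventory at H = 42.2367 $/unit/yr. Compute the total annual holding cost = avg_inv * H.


Cost = 1266.2962 * 42.2367 = 53484.1727

53484.1727 $/yr


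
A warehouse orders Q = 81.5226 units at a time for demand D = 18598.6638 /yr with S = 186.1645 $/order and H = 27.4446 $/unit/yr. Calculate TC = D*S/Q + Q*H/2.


Ordering cost = D*S/Q = 42471.7924
Holding cost = Q*H/2 = 1118.6776
TC = 42471.7924 + 1118.6776 = 43590.4700

43590.4700 $/yr


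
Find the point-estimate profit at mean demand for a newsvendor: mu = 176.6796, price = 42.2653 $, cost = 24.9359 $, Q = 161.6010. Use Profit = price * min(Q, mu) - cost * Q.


Sales at mu = min(161.6010, 176.6796) = 161.6010
Revenue = 42.2653 * 161.6010 = 6830.1147
Total cost = 24.9359 * 161.6010 = 4029.6664
Profit = 6830.1147 - 4029.6664 = 2800.4484

2800.4484 $


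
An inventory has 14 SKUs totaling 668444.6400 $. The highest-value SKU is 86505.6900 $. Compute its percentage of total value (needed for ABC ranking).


Top item = 86505.6900
Total = 668444.6400
Percentage = 86505.6900 / 668444.6400 * 100 = 12.9413

12.9413%


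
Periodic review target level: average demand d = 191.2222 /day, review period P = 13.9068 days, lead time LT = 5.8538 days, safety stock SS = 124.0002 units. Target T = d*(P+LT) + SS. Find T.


P + LT = 19.7606
d*(P+LT) = 191.2222 * 19.7606 = 3778.6654
T = 3778.6654 + 124.0002 = 3902.6656

3902.6656 units


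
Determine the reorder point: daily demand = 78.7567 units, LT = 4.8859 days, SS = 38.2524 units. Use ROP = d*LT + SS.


d*LT = 78.7567 * 4.8859 = 384.7974
ROP = 384.7974 + 38.2524 = 423.0498

423.0498 units


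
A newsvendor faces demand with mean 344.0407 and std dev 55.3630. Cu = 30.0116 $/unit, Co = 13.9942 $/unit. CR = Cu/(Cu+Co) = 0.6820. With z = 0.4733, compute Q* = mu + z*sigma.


CR = Cu/(Cu+Co) = 30.0116/(30.0116+13.9942) = 0.6820
z = 0.4733
Q* = 344.0407 + 0.4733 * 55.3630 = 370.2440

370.2440 units


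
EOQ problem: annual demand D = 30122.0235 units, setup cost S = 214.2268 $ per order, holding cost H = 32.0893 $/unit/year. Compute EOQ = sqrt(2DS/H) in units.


2*D*S = 2 * 30122.0235 * 214.2268 = 12905889.4079
2*D*S/H = 402186.6918
EOQ = sqrt(402186.6918) = 634.1819

634.1819 units


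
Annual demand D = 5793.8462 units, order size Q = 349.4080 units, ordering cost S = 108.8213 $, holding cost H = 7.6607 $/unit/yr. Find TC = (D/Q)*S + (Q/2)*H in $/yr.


Ordering cost = D*S/Q = 1804.4632
Holding cost = Q*H/2 = 1338.3549
TC = 1804.4632 + 1338.3549 = 3142.8181

3142.8181 $/yr


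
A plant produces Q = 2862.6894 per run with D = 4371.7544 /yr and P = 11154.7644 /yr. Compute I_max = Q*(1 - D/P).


D/P = 0.3919
1 - D/P = 0.6081
I_max = 2862.6894 * 0.6081 = 1740.7495

1740.7495 units


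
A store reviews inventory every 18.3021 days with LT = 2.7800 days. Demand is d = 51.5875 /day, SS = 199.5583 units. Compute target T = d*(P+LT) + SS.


P + LT = 21.0821
d*(P+LT) = 51.5875 * 21.0821 = 1087.5728
T = 1087.5728 + 199.5583 = 1287.1311

1287.1311 units


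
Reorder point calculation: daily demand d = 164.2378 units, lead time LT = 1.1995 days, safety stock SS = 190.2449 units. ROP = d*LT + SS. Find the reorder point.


d*LT = 164.2378 * 1.1995 = 197.0032
ROP = 197.0032 + 190.2449 = 387.2481

387.2481 units


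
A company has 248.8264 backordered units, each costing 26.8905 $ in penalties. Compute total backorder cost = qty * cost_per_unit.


Total = 248.8264 * 26.8905 = 6691.0663

6691.0663 $


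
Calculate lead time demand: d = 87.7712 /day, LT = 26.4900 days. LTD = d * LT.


LTD = 87.7712 * 26.4900 = 2325.0591

2325.0591 units


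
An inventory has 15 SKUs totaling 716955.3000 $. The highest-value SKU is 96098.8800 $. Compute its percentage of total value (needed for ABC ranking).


Top item = 96098.8800
Total = 716955.3000
Percentage = 96098.8800 / 716955.3000 * 100 = 13.4037

13.4037%


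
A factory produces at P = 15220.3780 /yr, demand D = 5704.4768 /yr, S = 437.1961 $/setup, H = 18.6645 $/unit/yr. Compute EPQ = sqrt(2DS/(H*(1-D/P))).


1 - D/P = 1 - 0.3748 = 0.6252
H*(1-D/P) = 11.6692
2DS = 4987950.0190
EPQ = sqrt(427445.9897) = 653.7935

653.7935 units


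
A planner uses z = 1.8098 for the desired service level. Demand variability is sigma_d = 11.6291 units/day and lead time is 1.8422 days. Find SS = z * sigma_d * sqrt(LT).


sqrt(LT) = sqrt(1.8422) = 1.3573
SS = 1.8098 * 11.6291 * 1.3573 = 28.5657

28.5657 units


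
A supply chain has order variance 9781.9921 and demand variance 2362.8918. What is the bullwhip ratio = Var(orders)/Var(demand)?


BW = 9781.9921 / 2362.8918 = 4.1398

4.1398


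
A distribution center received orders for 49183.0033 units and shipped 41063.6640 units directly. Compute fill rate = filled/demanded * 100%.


FR = 41063.6640 / 49183.0033 * 100 = 83.4916

83.4916%


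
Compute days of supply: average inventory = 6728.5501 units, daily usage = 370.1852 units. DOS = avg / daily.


DOS = 6728.5501 / 370.1852 = 18.1762

18.1762 days


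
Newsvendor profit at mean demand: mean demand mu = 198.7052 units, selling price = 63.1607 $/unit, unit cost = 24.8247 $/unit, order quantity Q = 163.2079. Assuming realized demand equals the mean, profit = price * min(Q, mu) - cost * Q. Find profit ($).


Sales at mu = min(163.2079, 198.7052) = 163.2079
Revenue = 63.1607 * 163.2079 = 10308.3252
Total cost = 24.8247 * 163.2079 = 4051.5872
Profit = 10308.3252 - 4051.5872 = 6256.7381

6256.7381 $


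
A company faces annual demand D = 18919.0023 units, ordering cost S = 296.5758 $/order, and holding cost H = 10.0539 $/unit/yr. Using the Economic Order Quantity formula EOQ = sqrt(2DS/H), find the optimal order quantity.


2*D*S = 2 * 18919.0023 * 296.5758 = 11221836.4846
2*D*S/H = 1116167.5056
EOQ = sqrt(1116167.5056) = 1056.4883

1056.4883 units


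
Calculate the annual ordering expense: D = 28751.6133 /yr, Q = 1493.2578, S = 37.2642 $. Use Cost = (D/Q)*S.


Number of orders = D/Q = 19.2543
Cost = 19.2543 * 37.2642 = 717.4956

717.4956 $/yr


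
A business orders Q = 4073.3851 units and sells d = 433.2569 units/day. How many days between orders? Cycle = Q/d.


Cycle = 4073.3851 / 433.2569 = 9.4018

9.4018 days


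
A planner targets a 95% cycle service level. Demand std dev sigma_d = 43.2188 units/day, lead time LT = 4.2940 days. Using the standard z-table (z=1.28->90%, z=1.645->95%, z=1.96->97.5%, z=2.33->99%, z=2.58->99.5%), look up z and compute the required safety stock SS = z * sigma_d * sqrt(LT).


From the table, SL = 95% corresponds to z = 1.645
sqrt(LT) = sqrt(4.2940) = 2.0722
SS = 1.645 * 43.2188 * 2.0722 = 147.3227

147.3227 units


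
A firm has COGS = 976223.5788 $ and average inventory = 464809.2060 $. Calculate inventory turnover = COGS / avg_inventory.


Turnover = 976223.5788 / 464809.2060 = 2.1003

2.1003


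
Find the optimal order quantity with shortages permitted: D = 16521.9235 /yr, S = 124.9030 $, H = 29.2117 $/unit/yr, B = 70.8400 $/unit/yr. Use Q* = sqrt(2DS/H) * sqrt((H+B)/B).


sqrt(2DS/H) = 375.8836
sqrt((H+B)/B) = 1.1884
Q* = 375.8836 * 1.1884 = 446.7106

446.7106 units


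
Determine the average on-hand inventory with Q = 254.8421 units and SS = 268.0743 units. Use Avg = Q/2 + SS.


Q/2 = 127.4210
Avg = 127.4210 + 268.0743 = 395.4953

395.4953 units


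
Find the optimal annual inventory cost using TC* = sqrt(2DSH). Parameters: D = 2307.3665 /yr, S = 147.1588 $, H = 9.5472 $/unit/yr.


2*D*S*H = 6483489.8732
TC* = sqrt(6483489.8732) = 2546.2698

2546.2698 $/yr


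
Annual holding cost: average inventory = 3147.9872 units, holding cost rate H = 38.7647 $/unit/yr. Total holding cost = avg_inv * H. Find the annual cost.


Cost = 3147.9872 * 38.7647 = 122030.7794

122030.7794 $/yr


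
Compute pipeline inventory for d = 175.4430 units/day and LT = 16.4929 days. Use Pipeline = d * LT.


Pipeline = 175.4430 * 16.4929 = 2893.5639

2893.5639 units


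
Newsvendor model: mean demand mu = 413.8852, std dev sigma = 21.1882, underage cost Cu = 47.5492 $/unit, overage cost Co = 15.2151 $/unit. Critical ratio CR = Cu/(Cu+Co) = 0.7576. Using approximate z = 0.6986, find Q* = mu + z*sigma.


CR = Cu/(Cu+Co) = 47.5492/(47.5492+15.2151) = 0.7576
z = 0.6986
Q* = 413.8852 + 0.6986 * 21.1882 = 428.6873

428.6873 units


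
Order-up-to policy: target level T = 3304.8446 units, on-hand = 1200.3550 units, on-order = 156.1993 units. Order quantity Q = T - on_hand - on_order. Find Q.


Inventory position = OH + OO = 1200.3550 + 156.1993 = 1356.5543
Q = 3304.8446 - 1356.5543 = 1948.2903

1948.2903 units


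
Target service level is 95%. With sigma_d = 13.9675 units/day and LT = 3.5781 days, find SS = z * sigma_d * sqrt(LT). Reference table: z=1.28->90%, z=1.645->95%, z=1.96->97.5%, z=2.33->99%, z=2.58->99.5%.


From the table, SL = 95% corresponds to z = 1.645
sqrt(LT) = sqrt(3.5781) = 1.8916
SS = 1.645 * 13.9675 * 1.8916 = 43.4621

43.4621 units


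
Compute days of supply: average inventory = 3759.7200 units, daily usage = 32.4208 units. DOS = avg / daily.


DOS = 3759.7200 / 32.4208 = 115.9663

115.9663 days


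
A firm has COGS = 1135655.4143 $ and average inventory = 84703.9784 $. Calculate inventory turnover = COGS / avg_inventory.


Turnover = 1135655.4143 / 84703.9784 = 13.4073

13.4073


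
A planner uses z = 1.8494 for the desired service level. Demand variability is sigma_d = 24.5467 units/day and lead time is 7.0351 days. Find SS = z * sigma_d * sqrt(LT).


sqrt(LT) = sqrt(7.0351) = 2.6524
SS = 1.8494 * 24.5467 * 2.6524 = 120.4090

120.4090 units


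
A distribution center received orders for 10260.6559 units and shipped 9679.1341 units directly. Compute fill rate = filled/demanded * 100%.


FR = 9679.1341 / 10260.6559 * 100 = 94.3325

94.3325%


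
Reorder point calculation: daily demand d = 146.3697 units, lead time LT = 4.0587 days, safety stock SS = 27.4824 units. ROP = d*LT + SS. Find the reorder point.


d*LT = 146.3697 * 4.0587 = 594.0707
ROP = 594.0707 + 27.4824 = 621.5531

621.5531 units


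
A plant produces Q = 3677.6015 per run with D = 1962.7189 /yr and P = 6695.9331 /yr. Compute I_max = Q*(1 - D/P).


D/P = 0.2931
1 - D/P = 0.7069
I_max = 3677.6015 * 0.7069 = 2599.6191

2599.6191 units


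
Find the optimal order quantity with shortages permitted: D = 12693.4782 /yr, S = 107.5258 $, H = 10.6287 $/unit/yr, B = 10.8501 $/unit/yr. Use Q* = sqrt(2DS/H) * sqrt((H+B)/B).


sqrt(2DS/H) = 506.7825
sqrt((H+B)/B) = 1.4070
Q* = 506.7825 * 1.4070 = 713.0332

713.0332 units


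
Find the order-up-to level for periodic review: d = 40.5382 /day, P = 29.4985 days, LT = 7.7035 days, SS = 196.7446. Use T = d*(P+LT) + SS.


P + LT = 37.2020
d*(P+LT) = 40.5382 * 37.2020 = 1508.1021
T = 1508.1021 + 196.7446 = 1704.8467

1704.8467 units


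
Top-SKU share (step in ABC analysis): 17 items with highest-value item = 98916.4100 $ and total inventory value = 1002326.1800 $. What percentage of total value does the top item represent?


Top item = 98916.4100
Total = 1002326.1800
Percentage = 98916.4100 / 1002326.1800 * 100 = 9.8687

9.8687%


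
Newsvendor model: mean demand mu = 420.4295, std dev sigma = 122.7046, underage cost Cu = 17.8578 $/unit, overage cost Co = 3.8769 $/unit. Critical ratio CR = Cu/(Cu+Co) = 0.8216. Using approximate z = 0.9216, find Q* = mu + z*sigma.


CR = Cu/(Cu+Co) = 17.8578/(17.8578+3.8769) = 0.8216
z = 0.9216
Q* = 420.4295 + 0.9216 * 122.7046 = 533.5141

533.5141 units


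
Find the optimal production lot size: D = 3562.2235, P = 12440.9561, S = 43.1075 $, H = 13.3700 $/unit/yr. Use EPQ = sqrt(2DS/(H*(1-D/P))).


1 - D/P = 1 - 0.2863 = 0.7137
H*(1-D/P) = 9.5418
2DS = 307117.0991
EPQ = sqrt(32186.6198) = 179.4063

179.4063 units


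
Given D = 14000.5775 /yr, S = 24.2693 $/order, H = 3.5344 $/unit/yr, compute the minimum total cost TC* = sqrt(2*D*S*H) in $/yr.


2*D*S*H = 2401866.6627
TC* = sqrt(2401866.6627) = 1549.7957

1549.7957 $/yr


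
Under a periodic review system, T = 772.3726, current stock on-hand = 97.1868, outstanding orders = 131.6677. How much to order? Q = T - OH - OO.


Inventory position = OH + OO = 97.1868 + 131.6677 = 228.8545
Q = 772.3726 - 228.8545 = 543.5181

543.5181 units


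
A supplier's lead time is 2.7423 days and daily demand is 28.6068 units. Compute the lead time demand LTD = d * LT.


LTD = 28.6068 * 2.7423 = 78.4484

78.4484 units


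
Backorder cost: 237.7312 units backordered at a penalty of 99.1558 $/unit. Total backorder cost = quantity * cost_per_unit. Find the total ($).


Total = 237.7312 * 99.1558 = 23572.4273

23572.4273 $


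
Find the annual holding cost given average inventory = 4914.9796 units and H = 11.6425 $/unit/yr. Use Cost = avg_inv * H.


Cost = 4914.9796 * 11.6425 = 57222.6500

57222.6500 $/yr


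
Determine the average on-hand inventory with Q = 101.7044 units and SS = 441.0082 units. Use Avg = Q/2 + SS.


Q/2 = 50.8522
Avg = 50.8522 + 441.0082 = 491.8604

491.8604 units


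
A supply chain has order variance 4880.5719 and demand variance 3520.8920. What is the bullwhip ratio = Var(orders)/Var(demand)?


BW = 4880.5719 / 3520.8920 = 1.3862

1.3862


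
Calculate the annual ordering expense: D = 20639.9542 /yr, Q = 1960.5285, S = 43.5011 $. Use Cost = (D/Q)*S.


Number of orders = D/Q = 10.5278
Cost = 10.5278 * 43.5011 = 457.9687

457.9687 $/yr


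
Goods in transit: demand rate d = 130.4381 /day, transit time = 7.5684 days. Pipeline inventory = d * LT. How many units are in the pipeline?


Pipeline = 130.4381 * 7.5684 = 987.2077

987.2077 units


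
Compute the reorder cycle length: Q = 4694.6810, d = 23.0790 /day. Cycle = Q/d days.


Cycle = 4694.6810 / 23.0790 = 203.4179

203.4179 days


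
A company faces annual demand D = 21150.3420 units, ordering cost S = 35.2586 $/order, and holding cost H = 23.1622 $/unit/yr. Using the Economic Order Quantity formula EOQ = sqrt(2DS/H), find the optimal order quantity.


2*D*S = 2 * 21150.3420 * 35.2586 = 1491462.8969
2*D*S/H = 64392.1086
EOQ = sqrt(64392.1086) = 253.7560

253.7560 units


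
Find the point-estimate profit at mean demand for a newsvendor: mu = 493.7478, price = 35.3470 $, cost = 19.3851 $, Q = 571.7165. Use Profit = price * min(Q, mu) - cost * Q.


Sales at mu = min(571.7165, 493.7478) = 493.7478
Revenue = 35.3470 * 493.7478 = 17452.5035
Total cost = 19.3851 * 571.7165 = 11082.7815
Profit = 17452.5035 - 11082.7815 = 6369.7220

6369.7220 $


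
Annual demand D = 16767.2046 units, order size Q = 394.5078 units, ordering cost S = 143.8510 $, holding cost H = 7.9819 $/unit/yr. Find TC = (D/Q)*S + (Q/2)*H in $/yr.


Ordering cost = D*S/Q = 6113.8947
Holding cost = Q*H/2 = 1574.4609
TC = 6113.8947 + 1574.4609 = 7688.3556

7688.3556 $/yr


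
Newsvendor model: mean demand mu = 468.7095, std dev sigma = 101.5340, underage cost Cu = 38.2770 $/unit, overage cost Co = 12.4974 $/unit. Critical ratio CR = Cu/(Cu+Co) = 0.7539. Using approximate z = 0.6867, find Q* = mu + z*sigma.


CR = Cu/(Cu+Co) = 38.2770/(38.2770+12.4974) = 0.7539
z = 0.6867
Q* = 468.7095 + 0.6867 * 101.5340 = 538.4329

538.4329 units


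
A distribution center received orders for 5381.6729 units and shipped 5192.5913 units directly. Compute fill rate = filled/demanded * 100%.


FR = 5192.5913 / 5381.6729 * 100 = 96.4866

96.4866%


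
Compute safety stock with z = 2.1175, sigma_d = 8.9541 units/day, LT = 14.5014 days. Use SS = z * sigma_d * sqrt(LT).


sqrt(LT) = sqrt(14.5014) = 3.8081
SS = 2.1175 * 8.9541 * 3.8081 = 72.2022

72.2022 units


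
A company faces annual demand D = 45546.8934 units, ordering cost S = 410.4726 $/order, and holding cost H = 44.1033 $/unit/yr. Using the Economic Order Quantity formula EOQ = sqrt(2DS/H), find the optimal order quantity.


2*D*S = 2 * 45546.8934 * 410.4726 = 37391503.5116
2*D*S/H = 847816.4562
EOQ = sqrt(847816.4562) = 920.7695

920.7695 units


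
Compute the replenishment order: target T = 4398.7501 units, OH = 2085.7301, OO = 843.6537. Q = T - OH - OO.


Inventory position = OH + OO = 2085.7301 + 843.6537 = 2929.3838
Q = 4398.7501 - 2929.3838 = 1469.3663

1469.3663 units


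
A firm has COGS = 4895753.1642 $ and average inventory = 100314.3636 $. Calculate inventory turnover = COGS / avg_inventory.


Turnover = 4895753.1642 / 100314.3636 = 48.8041

48.8041


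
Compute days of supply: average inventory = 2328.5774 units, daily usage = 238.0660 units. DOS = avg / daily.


DOS = 2328.5774 / 238.0660 = 9.7812

9.7812 days


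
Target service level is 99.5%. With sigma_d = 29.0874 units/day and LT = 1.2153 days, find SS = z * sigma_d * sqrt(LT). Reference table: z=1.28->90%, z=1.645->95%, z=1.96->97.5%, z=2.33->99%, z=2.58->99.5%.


From the table, SL = 99.5% corresponds to z = 2.58
sqrt(LT) = sqrt(1.2153) = 1.1024
SS = 2.58 * 29.0874 * 1.1024 = 82.7306

82.7306 units


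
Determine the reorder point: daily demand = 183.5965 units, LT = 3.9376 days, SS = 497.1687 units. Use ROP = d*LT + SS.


d*LT = 183.5965 * 3.9376 = 722.9296
ROP = 722.9296 + 497.1687 = 1220.0983

1220.0983 units


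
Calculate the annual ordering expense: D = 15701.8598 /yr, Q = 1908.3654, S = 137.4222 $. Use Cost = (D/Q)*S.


Number of orders = D/Q = 8.2279
Cost = 8.2279 * 137.4222 = 1130.6976

1130.6976 $/yr


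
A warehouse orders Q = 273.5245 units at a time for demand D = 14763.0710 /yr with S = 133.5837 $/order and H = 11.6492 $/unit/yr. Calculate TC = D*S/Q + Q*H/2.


Ordering cost = D*S/Q = 7209.9781
Holding cost = Q*H/2 = 1593.1708
TC = 7209.9781 + 1593.1708 = 8803.1489

8803.1489 $/yr


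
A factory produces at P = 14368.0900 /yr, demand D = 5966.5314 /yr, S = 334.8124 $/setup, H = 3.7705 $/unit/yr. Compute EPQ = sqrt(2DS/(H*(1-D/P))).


1 - D/P = 1 - 0.4153 = 0.5847
H*(1-D/P) = 2.2048
2DS = 3995337.3954
EPQ = sqrt(1812148.1244) = 1346.1605

1346.1605 units


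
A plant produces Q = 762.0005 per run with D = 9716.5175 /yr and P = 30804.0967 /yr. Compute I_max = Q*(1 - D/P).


D/P = 0.3154
1 - D/P = 0.6846
I_max = 762.0005 * 0.6846 = 521.6431

521.6431 units


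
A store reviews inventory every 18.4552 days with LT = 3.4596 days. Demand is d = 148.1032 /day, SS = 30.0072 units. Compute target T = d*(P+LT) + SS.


P + LT = 21.9148
d*(P+LT) = 148.1032 * 21.9148 = 3245.6520
T = 3245.6520 + 30.0072 = 3275.6592

3275.6592 units


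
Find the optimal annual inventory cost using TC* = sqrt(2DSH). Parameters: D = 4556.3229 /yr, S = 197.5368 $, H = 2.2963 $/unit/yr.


2*D*S*H = 4133530.3423
TC* = sqrt(4133530.3423) = 2033.1085

2033.1085 $/yr


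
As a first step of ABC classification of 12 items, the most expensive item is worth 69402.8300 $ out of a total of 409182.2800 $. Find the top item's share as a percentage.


Top item = 69402.8300
Total = 409182.2800
Percentage = 69402.8300 / 409182.2800 * 100 = 16.9613

16.9613%


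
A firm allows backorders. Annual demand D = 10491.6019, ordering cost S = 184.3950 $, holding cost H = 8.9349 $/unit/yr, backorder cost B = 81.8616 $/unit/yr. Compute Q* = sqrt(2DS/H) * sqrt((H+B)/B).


sqrt(2DS/H) = 658.0602
sqrt((H+B)/B) = 1.0532
Q* = 658.0602 * 1.0532 = 693.0428

693.0428 units


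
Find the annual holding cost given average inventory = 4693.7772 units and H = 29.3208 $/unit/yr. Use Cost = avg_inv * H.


Cost = 4693.7772 * 29.3208 = 137625.3025

137625.3025 $/yr


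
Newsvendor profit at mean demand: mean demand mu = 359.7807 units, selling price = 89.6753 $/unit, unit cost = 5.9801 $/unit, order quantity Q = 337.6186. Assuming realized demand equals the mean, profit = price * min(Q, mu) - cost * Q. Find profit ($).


Sales at mu = min(337.6186, 359.7807) = 337.6186
Revenue = 89.6753 * 337.6186 = 30276.0492
Total cost = 5.9801 * 337.6186 = 2018.9930
Profit = 30276.0492 - 2018.9930 = 28257.0563

28257.0563 $


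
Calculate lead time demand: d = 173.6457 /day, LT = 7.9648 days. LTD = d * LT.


LTD = 173.6457 * 7.9648 = 1383.0533

1383.0533 units
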